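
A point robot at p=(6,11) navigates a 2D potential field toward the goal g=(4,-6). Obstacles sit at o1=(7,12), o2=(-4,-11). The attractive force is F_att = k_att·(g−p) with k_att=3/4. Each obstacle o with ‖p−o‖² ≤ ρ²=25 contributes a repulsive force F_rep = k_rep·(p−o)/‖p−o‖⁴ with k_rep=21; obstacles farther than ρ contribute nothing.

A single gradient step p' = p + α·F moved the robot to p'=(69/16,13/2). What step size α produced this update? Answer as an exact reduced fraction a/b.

α = 1/4

F_att = 3/4·(g−p) = 3/4·(-2,-17) = (-1.5000,-12.7500)
o1: d²=2 ≤ ρ²=25; F_rep = 21·(-1,-1)/2² = (-5.2500,-5.2500)
o2: d²=584 > ρ²=25 → inactive
F = F_att + ΣF_rep = (-6.7500,-18.0000)
Δp = p'−p = (-1.6875,-4.5000); α = Δx/Fx = (-27/16) / (-27/4) = 1/4
check: Δy/Fy = (-9/2) / (-18) = 1/4 ✓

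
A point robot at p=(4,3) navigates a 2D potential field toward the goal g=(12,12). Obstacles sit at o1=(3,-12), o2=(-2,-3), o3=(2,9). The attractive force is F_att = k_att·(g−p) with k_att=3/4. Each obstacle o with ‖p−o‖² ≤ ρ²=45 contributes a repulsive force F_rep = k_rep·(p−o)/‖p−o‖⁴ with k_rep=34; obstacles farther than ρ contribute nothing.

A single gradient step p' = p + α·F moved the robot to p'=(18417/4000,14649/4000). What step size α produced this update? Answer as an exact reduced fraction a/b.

α = 1/10

F_att = 3/4·(g−p) = 3/4·(8,9) = (6.0000,6.7500)
o1: d²=226 > ρ²=45 → inactive
o2: d²=72 > ρ²=45 → inactive
o3: d²=40 ≤ ρ²=45; F_rep = 34·(2,-6)/40² = (0.0425,-0.1275)
F = F_att + ΣF_rep = (6.0425,6.6225)
Δp = p'−p = (0.6042,0.6623); α = Δx/Fx = (2417/4000) / (2417/400) = 1/10
check: Δy/Fy = (2649/4000) / (2649/400) = 1/10 ✓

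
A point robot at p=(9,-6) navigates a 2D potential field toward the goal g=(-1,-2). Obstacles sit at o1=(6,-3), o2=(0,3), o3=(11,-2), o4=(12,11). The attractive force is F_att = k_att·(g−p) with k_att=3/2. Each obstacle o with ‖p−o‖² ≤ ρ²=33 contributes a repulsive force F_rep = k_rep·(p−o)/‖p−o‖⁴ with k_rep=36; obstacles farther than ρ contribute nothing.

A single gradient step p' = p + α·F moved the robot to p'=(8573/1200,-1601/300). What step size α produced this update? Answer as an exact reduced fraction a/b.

F_att = 3/2·(g−p) = 3/2·(-10,4) = (-15.0000,6.0000)
o1: d²=18 ≤ ρ²=33; F_rep = 36·(3,-3)/18² = (0.3333,-0.3333)
o2: d²=162 > ρ²=33 → inactive
o3: d²=20 ≤ ρ²=33; F_rep = 36·(-2,-4)/20² = (-0.1800,-0.3600)
o4: d²=298 > ρ²=33 → inactive
F = F_att + ΣF_rep = (-14.8467,5.3067)
Δp = p'−p = (-1.8558,0.6633); α = Δx/Fx = (-2227/1200) / (-2227/150) = 1/8
check: Δy/Fy = (199/300) / (398/75) = 1/8 ✓

α = 1/8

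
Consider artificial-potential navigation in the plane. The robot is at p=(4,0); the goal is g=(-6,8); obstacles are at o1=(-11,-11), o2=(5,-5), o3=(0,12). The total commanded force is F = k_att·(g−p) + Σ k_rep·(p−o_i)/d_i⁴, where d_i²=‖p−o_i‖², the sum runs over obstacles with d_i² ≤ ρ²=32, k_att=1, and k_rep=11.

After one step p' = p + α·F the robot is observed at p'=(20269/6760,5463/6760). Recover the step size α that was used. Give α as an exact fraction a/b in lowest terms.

F_att = 1·(g−p) = 1·(-10,8) = (-10.0000,8.0000)
o1: d²=346 > ρ²=32 → inactive
o2: d²=26 ≤ ρ²=32; F_rep = 11·(-1,5)/26² = (-0.0163,0.0814)
o3: d²=160 > ρ²=32 → inactive
F = F_att + ΣF_rep = (-10.0163,8.0814)
Δp = p'−p = (-1.0016,0.8081); α = Δx/Fx = (-6771/6760) / (-6771/676) = 1/10
check: Δy/Fy = (5463/6760) / (5463/676) = 1/10 ✓

α = 1/10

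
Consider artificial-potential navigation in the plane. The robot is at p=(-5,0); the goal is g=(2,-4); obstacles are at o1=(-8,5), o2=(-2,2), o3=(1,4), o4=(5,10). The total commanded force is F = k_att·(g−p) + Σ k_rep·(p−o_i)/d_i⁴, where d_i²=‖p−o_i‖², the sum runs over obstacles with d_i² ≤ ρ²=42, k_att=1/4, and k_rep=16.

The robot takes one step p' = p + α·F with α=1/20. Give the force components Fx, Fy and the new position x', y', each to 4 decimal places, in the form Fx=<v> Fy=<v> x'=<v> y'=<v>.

F_att = 1/4·(g−p) = 1/4·(7,-4) = (1.7500,-1.0000)
o1: d²=34 ≤ ρ²=42; F_rep = 16·(3,-5)/34² = (0.0415,-0.0692)
o2: d²=13 ≤ ρ²=42; F_rep = 16·(-3,-2)/13² = (-0.2840,-0.1893)
o3: d²=52 > ρ²=42 → inactive
o4: d²=200 > ρ²=42 → inactive
F = F_att + ΣF_rep = (1.5075,-1.2586)
p' = p + 1/20·F = (-4.9246,-0.0629)

Fx=1.5075 Fy=-1.2586 x'=-4.9246 y'=-0.0629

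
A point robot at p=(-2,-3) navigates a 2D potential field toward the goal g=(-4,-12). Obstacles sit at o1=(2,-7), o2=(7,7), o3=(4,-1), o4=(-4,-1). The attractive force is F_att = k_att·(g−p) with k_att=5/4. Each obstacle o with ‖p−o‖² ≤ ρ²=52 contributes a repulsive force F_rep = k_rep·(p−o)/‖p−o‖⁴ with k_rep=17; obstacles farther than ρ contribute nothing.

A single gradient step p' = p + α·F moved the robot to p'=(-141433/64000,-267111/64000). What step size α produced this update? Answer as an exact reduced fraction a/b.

F_att = 5/4·(g−p) = 5/4·(-2,-9) = (-2.5000,-11.2500)
o1: d²=32 ≤ ρ²=52; F_rep = 17·(-4,4)/32² = (-0.0664,0.0664)
o2: d²=181 > ρ²=52 → inactive
o3: d²=40 ≤ ρ²=52; F_rep = 17·(-6,-2)/40² = (-0.0638,-0.0213)
o4: d²=8 ≤ ρ²=52; F_rep = 17·(2,-2)/8² = (0.5312,-0.5312)
F = F_att + ΣF_rep = (-2.0989,-11.7361)
Δp = p'−p = (-0.2099,-1.1736); α = Δx/Fx = (-13433/64000) / (-13433/6400) = 1/10
check: Δy/Fy = (-75111/64000) / (-75111/6400) = 1/10 ✓

α = 1/10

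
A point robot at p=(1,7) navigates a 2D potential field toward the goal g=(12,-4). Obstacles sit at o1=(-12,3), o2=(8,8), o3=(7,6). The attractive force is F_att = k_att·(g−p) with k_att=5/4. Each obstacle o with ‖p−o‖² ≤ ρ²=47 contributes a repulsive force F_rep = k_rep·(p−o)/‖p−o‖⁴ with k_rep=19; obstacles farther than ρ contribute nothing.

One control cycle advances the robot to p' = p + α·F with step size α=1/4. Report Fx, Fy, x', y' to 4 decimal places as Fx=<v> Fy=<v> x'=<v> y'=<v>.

F_att = 5/4·(g−p) = 5/4·(11,-11) = (13.7500,-13.7500)
o1: d²=185 > ρ²=47 → inactive
o2: d²=50 > ρ²=47 → inactive
o3: d²=37 ≤ ρ²=47; F_rep = 19·(-6,1)/37² = (-0.0833,0.0139)
F = F_att + ΣF_rep = (13.6667,-13.7361)
p' = p + 1/4·F = (4.4167,3.5660)

Fx=13.6667 Fy=-13.7361 x'=4.4167 y'=3.5660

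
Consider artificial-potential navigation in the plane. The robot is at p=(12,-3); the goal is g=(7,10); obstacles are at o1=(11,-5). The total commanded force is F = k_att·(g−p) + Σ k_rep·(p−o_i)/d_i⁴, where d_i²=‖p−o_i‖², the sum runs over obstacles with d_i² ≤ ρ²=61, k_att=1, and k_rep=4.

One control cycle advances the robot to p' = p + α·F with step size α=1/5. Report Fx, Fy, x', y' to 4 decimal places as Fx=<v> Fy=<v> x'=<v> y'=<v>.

Fx=-4.8400 Fy=13.3200 x'=11.0320 y'=-0.3360

F_att = 1·(g−p) = 1·(-5,13) = (-5.0000,13.0000)
o1: d²=5 ≤ ρ²=61; F_rep = 4·(1,2)/5² = (0.1600,0.3200)
F = F_att + ΣF_rep = (-4.8400,13.3200)
p' = p + 1/5·F = (11.0320,-0.3360)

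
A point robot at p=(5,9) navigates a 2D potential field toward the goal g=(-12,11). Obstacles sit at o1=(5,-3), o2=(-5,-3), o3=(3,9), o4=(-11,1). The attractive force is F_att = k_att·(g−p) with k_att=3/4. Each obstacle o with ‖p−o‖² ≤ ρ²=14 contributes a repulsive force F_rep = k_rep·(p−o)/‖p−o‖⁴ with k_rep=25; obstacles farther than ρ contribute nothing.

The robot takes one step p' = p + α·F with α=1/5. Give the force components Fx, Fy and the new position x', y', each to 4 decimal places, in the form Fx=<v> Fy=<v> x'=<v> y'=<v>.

Fx=-9.6250 Fy=1.5000 x'=3.0750 y'=9.3000

F_att = 3/4·(g−p) = 3/4·(-17,2) = (-12.7500,1.5000)
o1: d²=144 > ρ²=14 → inactive
o2: d²=244 > ρ²=14 → inactive
o3: d²=4 ≤ ρ²=14; F_rep = 25·(2,0)/4² = (3.1250,0.0000)
o4: d²=320 > ρ²=14 → inactive
F = F_att + ΣF_rep = (-9.6250,1.5000)
p' = p + 1/5·F = (3.0750,9.3000)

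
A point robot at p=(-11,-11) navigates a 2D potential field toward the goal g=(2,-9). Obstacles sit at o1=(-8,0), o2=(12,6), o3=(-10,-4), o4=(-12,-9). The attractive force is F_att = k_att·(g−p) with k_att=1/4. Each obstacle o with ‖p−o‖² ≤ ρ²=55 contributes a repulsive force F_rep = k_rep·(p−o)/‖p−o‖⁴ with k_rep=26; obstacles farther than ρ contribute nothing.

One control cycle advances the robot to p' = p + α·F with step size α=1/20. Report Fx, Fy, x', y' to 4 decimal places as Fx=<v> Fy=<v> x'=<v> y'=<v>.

Fx=4.2796 Fy=-1.6528 x'=-10.7860 y'=-11.0826

F_att = 1/4·(g−p) = 1/4·(13,2) = (3.2500,0.5000)
o1: d²=130 > ρ²=55 → inactive
o2: d²=818 > ρ²=55 → inactive
o3: d²=50 ≤ ρ²=55; F_rep = 26·(-1,-7)/50² = (-0.0104,-0.0728)
o4: d²=5 ≤ ρ²=55; F_rep = 26·(1,-2)/5² = (1.0400,-2.0800)
F = F_att + ΣF_rep = (4.2796,-1.6528)
p' = p + 1/20·F = (-10.7860,-11.0826)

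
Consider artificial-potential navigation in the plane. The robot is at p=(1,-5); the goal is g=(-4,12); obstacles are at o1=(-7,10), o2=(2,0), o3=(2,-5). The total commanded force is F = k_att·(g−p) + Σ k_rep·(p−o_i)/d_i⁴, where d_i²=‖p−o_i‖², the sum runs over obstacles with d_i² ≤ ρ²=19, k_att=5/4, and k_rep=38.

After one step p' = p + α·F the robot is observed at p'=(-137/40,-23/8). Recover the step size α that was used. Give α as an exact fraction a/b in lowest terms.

α = 1/10

F_att = 5/4·(g−p) = 5/4·(-5,17) = (-6.2500,21.2500)
o1: d²=289 > ρ²=19 → inactive
o2: d²=26 > ρ²=19 → inactive
o3: d²=1 ≤ ρ²=19; F_rep = 38·(-1,0)/1² = (-38.0000,0.0000)
F = F_att + ΣF_rep = (-44.2500,21.2500)
Δp = p'−p = (-4.4250,2.1250); α = Δx/Fx = (-177/40) / (-177/4) = 1/10
check: Δy/Fy = (17/8) / (85/4) = 1/10 ✓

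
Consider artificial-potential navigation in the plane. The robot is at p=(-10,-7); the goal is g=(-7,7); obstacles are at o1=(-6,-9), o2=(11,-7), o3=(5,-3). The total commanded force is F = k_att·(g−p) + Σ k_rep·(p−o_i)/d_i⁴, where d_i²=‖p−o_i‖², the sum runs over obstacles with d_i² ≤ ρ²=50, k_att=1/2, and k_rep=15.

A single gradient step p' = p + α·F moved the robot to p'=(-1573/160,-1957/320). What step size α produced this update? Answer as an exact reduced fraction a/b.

F_att = 1/2·(g−p) = 1/2·(3,14) = (1.5000,7.0000)
o1: d²=20 ≤ ρ²=50; F_rep = 15·(-4,2)/20² = (-0.1500,0.0750)
o2: d²=441 > ρ²=50 → inactive
o3: d²=241 > ρ²=50 → inactive
F = F_att + ΣF_rep = (1.3500,7.0750)
Δp = p'−p = (0.1688,0.8844); α = Δx/Fx = (27/160) / (27/20) = 1/8
check: Δy/Fy = (283/320) / (283/40) = 1/8 ✓

α = 1/8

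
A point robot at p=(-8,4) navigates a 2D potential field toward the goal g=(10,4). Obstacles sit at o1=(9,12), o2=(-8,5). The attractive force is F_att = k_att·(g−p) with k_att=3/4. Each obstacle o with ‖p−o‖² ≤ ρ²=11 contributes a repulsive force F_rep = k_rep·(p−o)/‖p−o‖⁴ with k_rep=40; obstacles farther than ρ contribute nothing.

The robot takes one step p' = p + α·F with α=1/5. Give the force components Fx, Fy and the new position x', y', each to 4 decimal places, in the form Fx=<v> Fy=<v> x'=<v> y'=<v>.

F_att = 3/4·(g−p) = 3/4·(18,0) = (13.5000,0.0000)
o1: d²=353 > ρ²=11 → inactive
o2: d²=1 ≤ ρ²=11; F_rep = 40·(0,-1)/1² = (0.0000,-40.0000)
F = F_att + ΣF_rep = (13.5000,-40.0000)
p' = p + 1/5·F = (-5.3000,-4.0000)

Fx=13.5000 Fy=-40.0000 x'=-5.3000 y'=-4.0000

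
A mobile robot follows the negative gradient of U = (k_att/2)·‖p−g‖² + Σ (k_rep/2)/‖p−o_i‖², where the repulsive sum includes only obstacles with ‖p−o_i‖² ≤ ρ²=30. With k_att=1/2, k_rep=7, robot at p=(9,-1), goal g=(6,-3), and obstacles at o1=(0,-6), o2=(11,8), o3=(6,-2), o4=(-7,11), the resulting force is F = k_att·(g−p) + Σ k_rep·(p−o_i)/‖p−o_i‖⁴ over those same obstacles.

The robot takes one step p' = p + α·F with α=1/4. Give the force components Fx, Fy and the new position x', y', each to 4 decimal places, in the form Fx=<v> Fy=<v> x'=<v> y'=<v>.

Fx=-1.2900 Fy=-0.9300 x'=8.6775 y'=-1.2325

F_att = 1/2·(g−p) = 1/2·(-3,-2) = (-1.5000,-1.0000)
o1: d²=106 > ρ²=30 → inactive
o2: d²=85 > ρ²=30 → inactive
o3: d²=10 ≤ ρ²=30; F_rep = 7·(3,1)/10² = (0.2100,0.0700)
o4: d²=400 > ρ²=30 → inactive
F = F_att + ΣF_rep = (-1.2900,-0.9300)
p' = p + 1/4·F = (8.6775,-1.2325)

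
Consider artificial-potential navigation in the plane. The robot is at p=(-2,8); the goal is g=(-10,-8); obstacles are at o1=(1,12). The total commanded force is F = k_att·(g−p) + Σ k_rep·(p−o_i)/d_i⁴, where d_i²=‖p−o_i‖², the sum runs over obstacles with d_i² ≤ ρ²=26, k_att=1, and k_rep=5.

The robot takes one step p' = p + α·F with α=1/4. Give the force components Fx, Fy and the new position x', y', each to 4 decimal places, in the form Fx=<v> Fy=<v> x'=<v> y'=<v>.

Fx=-8.0240 Fy=-16.0320 x'=-4.0060 y'=3.9920

F_att = 1·(g−p) = 1·(-8,-16) = (-8.0000,-16.0000)
o1: d²=25 ≤ ρ²=26; F_rep = 5·(-3,-4)/25² = (-0.0240,-0.0320)
F = F_att + ΣF_rep = (-8.0240,-16.0320)
p' = p + 1/4·F = (-4.0060,3.9920)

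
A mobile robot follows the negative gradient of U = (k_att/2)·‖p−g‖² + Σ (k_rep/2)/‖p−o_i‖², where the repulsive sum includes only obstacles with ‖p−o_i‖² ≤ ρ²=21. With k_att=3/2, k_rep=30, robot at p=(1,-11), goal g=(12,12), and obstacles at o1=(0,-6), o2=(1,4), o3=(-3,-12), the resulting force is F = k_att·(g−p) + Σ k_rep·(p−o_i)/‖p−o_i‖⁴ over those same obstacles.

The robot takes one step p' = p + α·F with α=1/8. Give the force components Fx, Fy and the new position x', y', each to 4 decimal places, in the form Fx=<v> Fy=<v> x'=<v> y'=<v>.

Fx=16.9152 Fy=34.6038 x'=3.1144 y'=-6.6745

F_att = 3/2·(g−p) = 3/2·(11,23) = (16.5000,34.5000)
o1: d²=26 > ρ²=21 → inactive
o2: d²=225 > ρ²=21 → inactive
o3: d²=17 ≤ ρ²=21; F_rep = 30·(4,1)/17² = (0.4152,0.1038)
F = F_att + ΣF_rep = (16.9152,34.6038)
p' = p + 1/8·F = (3.1144,-6.6745)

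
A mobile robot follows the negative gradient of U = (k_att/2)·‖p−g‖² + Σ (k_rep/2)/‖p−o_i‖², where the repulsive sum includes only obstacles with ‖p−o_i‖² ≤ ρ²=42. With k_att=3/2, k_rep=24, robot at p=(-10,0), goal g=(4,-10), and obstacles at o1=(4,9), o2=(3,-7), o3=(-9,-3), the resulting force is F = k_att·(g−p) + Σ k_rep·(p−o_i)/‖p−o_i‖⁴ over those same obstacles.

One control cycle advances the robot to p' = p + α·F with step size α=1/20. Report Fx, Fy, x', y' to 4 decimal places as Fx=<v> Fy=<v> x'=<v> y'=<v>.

Fx=20.7600 Fy=-14.2800 x'=-8.9620 y'=-0.7140

F_att = 3/2·(g−p) = 3/2·(14,-10) = (21.0000,-15.0000)
o1: d²=277 > ρ²=42 → inactive
o2: d²=218 > ρ²=42 → inactive
o3: d²=10 ≤ ρ²=42; F_rep = 24·(-1,3)/10² = (-0.2400,0.7200)
F = F_att + ΣF_rep = (20.7600,-14.2800)
p' = p + 1/20·F = (-8.9620,-0.7140)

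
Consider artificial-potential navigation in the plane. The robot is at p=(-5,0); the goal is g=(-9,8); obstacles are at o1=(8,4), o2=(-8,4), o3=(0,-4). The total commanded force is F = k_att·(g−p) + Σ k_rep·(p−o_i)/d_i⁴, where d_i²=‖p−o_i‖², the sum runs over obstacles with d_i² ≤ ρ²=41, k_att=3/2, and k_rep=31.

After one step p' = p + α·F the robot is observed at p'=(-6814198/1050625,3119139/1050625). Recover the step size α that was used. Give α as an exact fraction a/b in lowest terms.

α = 1/4

F_att = 3/2·(g−p) = 3/2·(-4,8) = (-6.0000,12.0000)
o1: d²=185 > ρ²=41 → inactive
o2: d²=25 ≤ ρ²=41; F_rep = 31·(3,-4)/25² = (0.1488,-0.1984)
o3: d²=41 ≤ ρ²=41; F_rep = 31·(-5,4)/41² = (-0.0922,0.0738)
F = F_att + ΣF_rep = (-5.9434,11.8754)
Δp = p'−p = (-1.4859,2.9688); α = Δx/Fx = (-1561073/1050625) / (-6244292/1050625) = 1/4
check: Δy/Fy = (3119139/1050625) / (12476556/1050625) = 1/4 ✓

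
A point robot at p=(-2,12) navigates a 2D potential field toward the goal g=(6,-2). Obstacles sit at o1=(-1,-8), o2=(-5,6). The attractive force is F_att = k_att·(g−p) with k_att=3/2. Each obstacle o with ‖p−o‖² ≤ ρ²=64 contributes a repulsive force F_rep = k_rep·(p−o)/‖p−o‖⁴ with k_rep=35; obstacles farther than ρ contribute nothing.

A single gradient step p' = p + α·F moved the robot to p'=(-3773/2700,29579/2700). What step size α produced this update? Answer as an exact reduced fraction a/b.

α = 1/20

F_att = 3/2·(g−p) = 3/2·(8,-14) = (12.0000,-21.0000)
o1: d²=401 > ρ²=64 → inactive
o2: d²=45 ≤ ρ²=64; F_rep = 35·(3,6)/45² = (0.0519,0.1037)
F = F_att + ΣF_rep = (12.0519,-20.8963)
Δp = p'−p = (0.6026,-1.0448); α = Δx/Fx = (1627/2700) / (1627/135) = 1/20
check: Δy/Fy = (-2821/2700) / (-2821/135) = 1/20 ✓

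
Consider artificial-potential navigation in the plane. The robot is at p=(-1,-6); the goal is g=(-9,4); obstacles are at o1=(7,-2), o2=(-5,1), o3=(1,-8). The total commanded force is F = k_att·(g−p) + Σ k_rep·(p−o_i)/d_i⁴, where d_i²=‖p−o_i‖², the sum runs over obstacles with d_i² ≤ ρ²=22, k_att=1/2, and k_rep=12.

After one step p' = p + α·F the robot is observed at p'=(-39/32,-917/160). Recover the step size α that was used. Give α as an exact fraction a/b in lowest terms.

α = 1/20

F_att = 1/2·(g−p) = 1/2·(-8,10) = (-4.0000,5.0000)
o1: d²=80 > ρ²=22 → inactive
o2: d²=65 > ρ²=22 → inactive
o3: d²=8 ≤ ρ²=22; F_rep = 12·(-2,2)/8² = (-0.3750,0.3750)
F = F_att + ΣF_rep = (-4.3750,5.3750)
Δp = p'−p = (-0.2188,0.2687); α = Δx/Fx = (-7/32) / (-35/8) = 1/20
check: Δy/Fy = (43/160) / (43/8) = 1/20 ✓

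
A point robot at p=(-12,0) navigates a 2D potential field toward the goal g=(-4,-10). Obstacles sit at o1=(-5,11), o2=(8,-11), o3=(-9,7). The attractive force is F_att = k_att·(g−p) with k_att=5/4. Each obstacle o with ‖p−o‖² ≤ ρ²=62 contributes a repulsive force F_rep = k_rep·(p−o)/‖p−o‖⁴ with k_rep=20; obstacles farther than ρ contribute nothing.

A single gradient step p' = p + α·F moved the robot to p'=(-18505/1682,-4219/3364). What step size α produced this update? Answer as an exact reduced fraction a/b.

α = 1/10

F_att = 5/4·(g−p) = 5/4·(8,-10) = (10.0000,-12.5000)
o1: d²=170 > ρ²=62 → inactive
o2: d²=521 > ρ²=62 → inactive
o3: d²=58 ≤ ρ²=62; F_rep = 20·(-3,-7)/58² = (-0.0178,-0.0416)
F = F_att + ΣF_rep = (9.9822,-12.5416)
Δp = p'−p = (0.9982,-1.2542); α = Δx/Fx = (1679/1682) / (8395/841) = 1/10
check: Δy/Fy = (-4219/3364) / (-21095/1682) = 1/10 ✓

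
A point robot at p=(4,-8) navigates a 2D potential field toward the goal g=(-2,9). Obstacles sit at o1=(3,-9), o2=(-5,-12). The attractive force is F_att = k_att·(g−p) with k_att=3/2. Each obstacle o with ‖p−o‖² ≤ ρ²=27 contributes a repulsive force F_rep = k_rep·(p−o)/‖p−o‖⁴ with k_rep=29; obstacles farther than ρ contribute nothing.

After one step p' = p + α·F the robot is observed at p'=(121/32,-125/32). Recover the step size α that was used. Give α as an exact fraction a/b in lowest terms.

F_att = 3/2·(g−p) = 3/2·(-6,17) = (-9.0000,25.5000)
o1: d²=2 ≤ ρ²=27; F_rep = 29·(1,1)/2² = (7.2500,7.2500)
o2: d²=97 > ρ²=27 → inactive
F = F_att + ΣF_rep = (-1.7500,32.7500)
Δp = p'−p = (-0.2188,4.0938); α = Δx/Fx = (-7/32) / (-7/4) = 1/8
check: Δy/Fy = (131/32) / (131/4) = 1/8 ✓

α = 1/8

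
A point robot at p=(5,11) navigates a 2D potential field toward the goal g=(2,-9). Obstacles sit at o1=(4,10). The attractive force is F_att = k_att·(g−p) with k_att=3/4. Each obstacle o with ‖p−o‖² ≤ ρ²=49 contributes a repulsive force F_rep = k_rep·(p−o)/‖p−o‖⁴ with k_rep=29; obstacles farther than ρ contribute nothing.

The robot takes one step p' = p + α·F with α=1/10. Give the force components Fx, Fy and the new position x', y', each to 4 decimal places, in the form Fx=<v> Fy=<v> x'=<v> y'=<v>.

F_att = 3/4·(g−p) = 3/4·(-3,-20) = (-2.2500,-15.0000)
o1: d²=2 ≤ ρ²=49; F_rep = 29·(1,1)/2² = (7.2500,7.2500)
F = F_att + ΣF_rep = (5.0000,-7.7500)
p' = p + 1/10·F = (5.5000,10.2250)

Fx=5.0000 Fy=-7.7500 x'=5.5000 y'=10.2250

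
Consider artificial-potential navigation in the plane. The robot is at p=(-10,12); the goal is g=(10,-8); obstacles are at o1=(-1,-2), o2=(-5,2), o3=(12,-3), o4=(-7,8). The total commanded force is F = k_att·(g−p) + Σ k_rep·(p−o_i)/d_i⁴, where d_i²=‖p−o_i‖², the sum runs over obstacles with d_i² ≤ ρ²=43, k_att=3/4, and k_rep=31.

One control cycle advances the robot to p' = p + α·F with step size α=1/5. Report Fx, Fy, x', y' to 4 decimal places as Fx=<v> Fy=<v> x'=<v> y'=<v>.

Fx=14.8512 Fy=-14.8016 x'=-7.0298 y'=9.0397

F_att = 3/4·(g−p) = 3/4·(20,-20) = (15.0000,-15.0000)
o1: d²=277 > ρ²=43 → inactive
o2: d²=125 > ρ²=43 → inactive
o3: d²=709 > ρ²=43 → inactive
o4: d²=25 ≤ ρ²=43; F_rep = 31·(-3,4)/25² = (-0.1488,0.1984)
F = F_att + ΣF_rep = (14.8512,-14.8016)
p' = p + 1/5·F = (-7.0298,9.0397)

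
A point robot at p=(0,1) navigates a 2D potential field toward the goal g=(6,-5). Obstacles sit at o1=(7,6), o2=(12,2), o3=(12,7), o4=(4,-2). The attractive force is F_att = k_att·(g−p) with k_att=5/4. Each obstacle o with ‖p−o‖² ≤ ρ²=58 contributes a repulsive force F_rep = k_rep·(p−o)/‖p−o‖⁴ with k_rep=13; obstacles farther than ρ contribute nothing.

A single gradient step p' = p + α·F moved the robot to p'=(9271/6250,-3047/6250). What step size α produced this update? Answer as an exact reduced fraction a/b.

F_att = 5/4·(g−p) = 5/4·(6,-6) = (7.5000,-7.5000)
o1: d²=74 > ρ²=58 → inactive
o2: d²=145 > ρ²=58 → inactive
o3: d²=180 > ρ²=58 → inactive
o4: d²=25 ≤ ρ²=58; F_rep = 13·(-4,3)/25² = (-0.0832,0.0624)
F = F_att + ΣF_rep = (7.4168,-7.4376)
Δp = p'−p = (1.4834,-1.4875); α = Δx/Fx = (9271/6250) / (9271/1250) = 1/5
check: Δy/Fy = (-9297/6250) / (-9297/1250) = 1/5 ✓

α = 1/5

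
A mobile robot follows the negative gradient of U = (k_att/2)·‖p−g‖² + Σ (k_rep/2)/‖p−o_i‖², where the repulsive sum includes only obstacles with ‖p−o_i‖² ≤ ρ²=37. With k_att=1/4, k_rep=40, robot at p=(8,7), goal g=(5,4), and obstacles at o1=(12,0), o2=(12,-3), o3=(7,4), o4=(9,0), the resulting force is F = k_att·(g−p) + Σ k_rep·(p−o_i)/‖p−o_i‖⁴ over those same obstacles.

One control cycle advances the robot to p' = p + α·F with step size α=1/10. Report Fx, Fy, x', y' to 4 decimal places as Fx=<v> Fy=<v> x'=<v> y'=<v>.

F_att = 1/4·(g−p) = 1/4·(-3,-3) = (-0.7500,-0.7500)
o1: d²=65 > ρ²=37 → inactive
o2: d²=116 > ρ²=37 → inactive
o3: d²=10 ≤ ρ²=37; F_rep = 40·(1,3)/10² = (0.4000,1.2000)
o4: d²=50 > ρ²=37 → inactive
F = F_att + ΣF_rep = (-0.3500,0.4500)
p' = p + 1/10·F = (7.9650,7.0450)

Fx=-0.3500 Fy=0.4500 x'=7.9650 y'=7.0450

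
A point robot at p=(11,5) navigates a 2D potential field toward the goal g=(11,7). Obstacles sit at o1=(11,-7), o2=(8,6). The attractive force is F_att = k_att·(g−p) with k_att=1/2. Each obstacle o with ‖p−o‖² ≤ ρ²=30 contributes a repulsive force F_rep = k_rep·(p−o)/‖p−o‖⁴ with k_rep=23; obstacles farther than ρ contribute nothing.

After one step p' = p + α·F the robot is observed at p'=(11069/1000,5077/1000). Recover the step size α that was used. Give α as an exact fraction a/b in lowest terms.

F_att = 1/2·(g−p) = 1/2·(0,2) = (0.0000,1.0000)
o1: d²=144 > ρ²=30 → inactive
o2: d²=10 ≤ ρ²=30; F_rep = 23·(3,-1)/10² = (0.6900,-0.2300)
F = F_att + ΣF_rep = (0.6900,0.7700)
Δp = p'−p = (0.0690,0.0770); α = Δx/Fx = (69/1000) / (69/100) = 1/10
check: Δy/Fy = (77/1000) / (77/100) = 1/10 ✓

α = 1/10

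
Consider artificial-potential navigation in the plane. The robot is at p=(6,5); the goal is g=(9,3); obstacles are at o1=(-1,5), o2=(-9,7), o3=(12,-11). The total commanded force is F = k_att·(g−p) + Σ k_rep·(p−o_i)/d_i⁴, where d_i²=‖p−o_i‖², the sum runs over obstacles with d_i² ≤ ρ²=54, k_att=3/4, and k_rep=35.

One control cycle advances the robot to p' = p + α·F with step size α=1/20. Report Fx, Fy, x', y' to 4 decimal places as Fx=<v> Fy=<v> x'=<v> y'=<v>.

F_att = 3/4·(g−p) = 3/4·(3,-2) = (2.2500,-1.5000)
o1: d²=49 ≤ ρ²=54; F_rep = 35·(7,0)/49² = (0.1020,0.0000)
o2: d²=229 > ρ²=54 → inactive
o3: d²=292 > ρ²=54 → inactive
F = F_att + ΣF_rep = (2.3520,-1.5000)
p' = p + 1/20·F = (6.1176,4.9250)

Fx=2.3520 Fy=-1.5000 x'=6.1176 y'=4.9250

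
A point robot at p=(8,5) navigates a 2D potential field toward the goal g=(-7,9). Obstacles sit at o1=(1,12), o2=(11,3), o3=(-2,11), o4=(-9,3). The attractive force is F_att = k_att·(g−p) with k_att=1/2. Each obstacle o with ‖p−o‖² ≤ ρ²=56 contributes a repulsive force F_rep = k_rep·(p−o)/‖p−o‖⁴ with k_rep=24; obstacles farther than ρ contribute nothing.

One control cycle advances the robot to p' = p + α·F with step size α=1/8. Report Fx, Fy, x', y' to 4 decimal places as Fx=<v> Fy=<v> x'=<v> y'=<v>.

Fx=-7.9260 Fy=2.2840 x'=7.0092 y'=5.2855

F_att = 1/2·(g−p) = 1/2·(-15,4) = (-7.5000,2.0000)
o1: d²=98 > ρ²=56 → inactive
o2: d²=13 ≤ ρ²=56; F_rep = 24·(-3,2)/13² = (-0.4260,0.2840)
o3: d²=136 > ρ²=56 → inactive
o4: d²=293 > ρ²=56 → inactive
F = F_att + ΣF_rep = (-7.9260,2.2840)
p' = p + 1/8·F = (7.0092,5.2855)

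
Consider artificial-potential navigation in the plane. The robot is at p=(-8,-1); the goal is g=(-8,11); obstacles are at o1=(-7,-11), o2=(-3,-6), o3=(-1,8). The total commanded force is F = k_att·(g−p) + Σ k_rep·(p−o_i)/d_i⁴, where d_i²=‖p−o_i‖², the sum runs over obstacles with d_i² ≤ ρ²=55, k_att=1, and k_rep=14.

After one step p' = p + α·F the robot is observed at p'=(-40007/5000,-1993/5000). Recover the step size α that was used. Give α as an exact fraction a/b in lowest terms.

α = 1/20

F_att = 1·(g−p) = 1·(0,12) = (0.0000,12.0000)
o1: d²=101 > ρ²=55 → inactive
o2: d²=50 ≤ ρ²=55; F_rep = 14·(-5,5)/50² = (-0.0280,0.0280)
o3: d²=130 > ρ²=55 → inactive
F = F_att + ΣF_rep = (-0.0280,12.0280)
Δp = p'−p = (-0.0014,0.6014); α = Δx/Fx = (-7/5000) / (-7/250) = 1/20
check: Δy/Fy = (3007/5000) / (3007/250) = 1/20 ✓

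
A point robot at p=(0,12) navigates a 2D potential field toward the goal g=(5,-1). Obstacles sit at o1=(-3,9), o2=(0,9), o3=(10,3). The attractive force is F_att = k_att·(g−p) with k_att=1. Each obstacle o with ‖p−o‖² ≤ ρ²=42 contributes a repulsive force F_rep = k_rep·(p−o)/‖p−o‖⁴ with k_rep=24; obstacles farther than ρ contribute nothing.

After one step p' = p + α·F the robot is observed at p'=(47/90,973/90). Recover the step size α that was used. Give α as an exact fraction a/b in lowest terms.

F_att = 1·(g−p) = 1·(5,-13) = (5.0000,-13.0000)
o1: d²=18 ≤ ρ²=42; F_rep = 24·(3,3)/18² = (0.2222,0.2222)
o2: d²=9 ≤ ρ²=42; F_rep = 24·(0,3)/9² = (0.0000,0.8889)
o3: d²=181 > ρ²=42 → inactive
F = F_att + ΣF_rep = (5.2222,-11.8889)
Δp = p'−p = (0.5222,-1.1889); α = Δx/Fx = (47/90) / (47/9) = 1/10
check: Δy/Fy = (-107/90) / (-107/9) = 1/10 ✓

α = 1/10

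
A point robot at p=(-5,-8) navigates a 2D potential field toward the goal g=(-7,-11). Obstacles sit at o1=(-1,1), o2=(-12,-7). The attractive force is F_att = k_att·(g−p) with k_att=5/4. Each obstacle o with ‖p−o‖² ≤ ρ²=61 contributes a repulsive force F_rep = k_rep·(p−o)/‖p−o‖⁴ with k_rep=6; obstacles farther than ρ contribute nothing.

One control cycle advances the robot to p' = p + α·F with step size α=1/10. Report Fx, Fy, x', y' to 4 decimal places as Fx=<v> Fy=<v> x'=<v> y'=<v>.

F_att = 5/4·(g−p) = 5/4·(-2,-3) = (-2.5000,-3.7500)
o1: d²=97 > ρ²=61 → inactive
o2: d²=50 ≤ ρ²=61; F_rep = 6·(7,-1)/50² = (0.0168,-0.0024)
F = F_att + ΣF_rep = (-2.4832,-3.7524)
p' = p + 1/10·F = (-5.2483,-8.3752)

Fx=-2.4832 Fy=-3.7524 x'=-5.2483 y'=-8.3752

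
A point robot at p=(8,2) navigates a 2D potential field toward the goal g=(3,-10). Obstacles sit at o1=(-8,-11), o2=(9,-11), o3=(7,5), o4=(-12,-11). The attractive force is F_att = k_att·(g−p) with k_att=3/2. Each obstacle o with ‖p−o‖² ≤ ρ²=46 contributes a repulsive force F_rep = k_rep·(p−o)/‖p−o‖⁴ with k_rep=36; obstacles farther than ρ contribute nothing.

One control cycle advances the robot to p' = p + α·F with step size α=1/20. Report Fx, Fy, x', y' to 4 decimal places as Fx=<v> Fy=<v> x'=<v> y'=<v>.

F_att = 3/2·(g−p) = 3/2·(-5,-12) = (-7.5000,-18.0000)
o1: d²=425 > ρ²=46 → inactive
o2: d²=170 > ρ²=46 → inactive
o3: d²=10 ≤ ρ²=46; F_rep = 36·(1,-3)/10² = (0.3600,-1.0800)
o4: d²=569 > ρ²=46 → inactive
F = F_att + ΣF_rep = (-7.1400,-19.0800)
p' = p + 1/20·F = (7.6430,1.0460)

Fx=-7.1400 Fy=-19.0800 x'=7.6430 y'=1.0460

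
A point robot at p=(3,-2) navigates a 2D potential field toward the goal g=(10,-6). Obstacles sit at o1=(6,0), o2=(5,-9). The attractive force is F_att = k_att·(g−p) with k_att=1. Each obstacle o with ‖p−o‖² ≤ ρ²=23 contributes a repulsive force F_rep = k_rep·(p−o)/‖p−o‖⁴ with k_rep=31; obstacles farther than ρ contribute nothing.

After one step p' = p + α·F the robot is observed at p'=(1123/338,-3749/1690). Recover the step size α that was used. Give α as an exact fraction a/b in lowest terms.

α = 1/20

F_att = 1·(g−p) = 1·(7,-4) = (7.0000,-4.0000)
o1: d²=13 ≤ ρ²=23; F_rep = 31·(-3,-2)/13² = (-0.5503,-0.3669)
o2: d²=53 > ρ²=23 → inactive
F = F_att + ΣF_rep = (6.4497,-4.3669)
Δp = p'−p = (0.3225,-0.2183); α = Δx/Fx = (109/338) / (1090/169) = 1/20
check: Δy/Fy = (-369/1690) / (-738/169) = 1/20 ✓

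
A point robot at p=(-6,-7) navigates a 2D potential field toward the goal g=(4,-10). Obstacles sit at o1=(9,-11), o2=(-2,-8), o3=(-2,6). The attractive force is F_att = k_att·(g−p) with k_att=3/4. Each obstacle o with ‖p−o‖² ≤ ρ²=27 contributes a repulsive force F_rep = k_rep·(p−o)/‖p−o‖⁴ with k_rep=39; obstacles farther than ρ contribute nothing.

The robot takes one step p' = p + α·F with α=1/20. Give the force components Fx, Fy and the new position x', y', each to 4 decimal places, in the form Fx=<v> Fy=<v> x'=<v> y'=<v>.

F_att = 3/4·(g−p) = 3/4·(10,-3) = (7.5000,-2.2500)
o1: d²=241 > ρ²=27 → inactive
o2: d²=17 ≤ ρ²=27; F_rep = 39·(-4,1)/17² = (-0.5398,0.1349)
o3: d²=185 > ρ²=27 → inactive
F = F_att + ΣF_rep = (6.9602,-2.1151)
p' = p + 1/20·F = (-5.6520,-7.1058)

Fx=6.9602 Fy=-2.1151 x'=-5.6520 y'=-7.1058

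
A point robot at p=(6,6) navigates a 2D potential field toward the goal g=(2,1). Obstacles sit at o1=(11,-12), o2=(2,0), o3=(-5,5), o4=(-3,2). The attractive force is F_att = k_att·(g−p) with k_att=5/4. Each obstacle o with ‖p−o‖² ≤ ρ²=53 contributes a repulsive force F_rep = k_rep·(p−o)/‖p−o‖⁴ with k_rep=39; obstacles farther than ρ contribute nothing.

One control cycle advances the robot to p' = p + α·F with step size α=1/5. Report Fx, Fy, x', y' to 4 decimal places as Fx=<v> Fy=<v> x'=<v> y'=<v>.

F_att = 5/4·(g−p) = 5/4·(-4,-5) = (-5.0000,-6.2500)
o1: d²=349 > ρ²=53 → inactive
o2: d²=52 ≤ ρ²=53; F_rep = 39·(4,6)/52² = (0.0577,0.0865)
o3: d²=122 > ρ²=53 → inactive
o4: d²=97 > ρ²=53 → inactive
F = F_att + ΣF_rep = (-4.9423,-6.1635)
p' = p + 1/5·F = (5.0115,4.7673)

Fx=-4.9423 Fy=-6.1635 x'=5.0115 y'=4.7673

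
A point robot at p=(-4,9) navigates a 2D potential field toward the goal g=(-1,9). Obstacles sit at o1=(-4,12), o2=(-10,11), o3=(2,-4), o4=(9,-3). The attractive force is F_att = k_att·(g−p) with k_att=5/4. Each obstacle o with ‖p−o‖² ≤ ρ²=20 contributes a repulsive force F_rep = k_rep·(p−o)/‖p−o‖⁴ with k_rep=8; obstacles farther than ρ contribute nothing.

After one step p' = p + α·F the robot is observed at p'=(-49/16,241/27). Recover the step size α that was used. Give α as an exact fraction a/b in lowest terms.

F_att = 5/4·(g−p) = 5/4·(3,0) = (3.7500,0.0000)
o1: d²=9 ≤ ρ²=20; F_rep = 8·(0,-3)/9² = (0.0000,-0.2963)
o2: d²=40 > ρ²=20 → inactive
o3: d²=205 > ρ²=20 → inactive
o4: d²=313 > ρ²=20 → inactive
F = F_att + ΣF_rep = (3.7500,-0.2963)
Δp = p'−p = (0.9375,-0.0741); α = Δx/Fx = (15/16) / (15/4) = 1/4
check: Δy/Fy = (-2/27) / (-8/27) = 1/4 ✓

α = 1/4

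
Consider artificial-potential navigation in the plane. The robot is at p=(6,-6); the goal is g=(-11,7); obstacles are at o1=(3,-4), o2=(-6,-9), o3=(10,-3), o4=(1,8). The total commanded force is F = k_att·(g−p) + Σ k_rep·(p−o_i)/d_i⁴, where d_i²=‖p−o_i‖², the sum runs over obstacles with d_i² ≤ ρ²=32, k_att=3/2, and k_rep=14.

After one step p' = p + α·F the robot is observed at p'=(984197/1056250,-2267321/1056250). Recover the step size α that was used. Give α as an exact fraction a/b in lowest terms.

α = 1/5

F_att = 3/2·(g−p) = 3/2·(-17,13) = (-25.5000,19.5000)
o1: d²=13 ≤ ρ²=32; F_rep = 14·(3,-2)/13² = (0.2485,-0.1657)
o2: d²=153 > ρ²=32 → inactive
o3: d²=25 ≤ ρ²=32; F_rep = 14·(-4,-3)/25² = (-0.0896,-0.0672)
o4: d²=221 > ρ²=32 → inactive
F = F_att + ΣF_rep = (-25.3411,19.2671)
Δp = p'−p = (-5.0682,3.8534); α = Δx/Fx = (-5353303/1056250) / (-5353303/211250) = 1/5
check: Δy/Fy = (4070179/1056250) / (4070179/211250) = 1/5 ✓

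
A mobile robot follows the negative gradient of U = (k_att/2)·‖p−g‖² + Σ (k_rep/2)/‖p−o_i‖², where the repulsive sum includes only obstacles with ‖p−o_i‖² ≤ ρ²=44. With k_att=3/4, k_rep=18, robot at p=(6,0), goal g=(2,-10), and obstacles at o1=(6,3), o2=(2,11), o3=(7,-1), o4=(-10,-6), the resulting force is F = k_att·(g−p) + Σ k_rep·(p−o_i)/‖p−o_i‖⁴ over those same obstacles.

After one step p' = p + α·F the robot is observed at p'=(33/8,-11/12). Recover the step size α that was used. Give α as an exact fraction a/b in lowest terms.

α = 1/4

F_att = 3/4·(g−p) = 3/4·(-4,-10) = (-3.0000,-7.5000)
o1: d²=9 ≤ ρ²=44; F_rep = 18·(0,-3)/9² = (0.0000,-0.6667)
o2: d²=137 > ρ²=44 → inactive
o3: d²=2 ≤ ρ²=44; F_rep = 18·(-1,1)/2² = (-4.5000,4.5000)
o4: d²=292 > ρ²=44 → inactive
F = F_att + ΣF_rep = (-7.5000,-3.6667)
Δp = p'−p = (-1.8750,-0.9167); α = Δx/Fx = (-15/8) / (-15/2) = 1/4
check: Δy/Fy = (-11/12) / (-11/3) = 1/4 ✓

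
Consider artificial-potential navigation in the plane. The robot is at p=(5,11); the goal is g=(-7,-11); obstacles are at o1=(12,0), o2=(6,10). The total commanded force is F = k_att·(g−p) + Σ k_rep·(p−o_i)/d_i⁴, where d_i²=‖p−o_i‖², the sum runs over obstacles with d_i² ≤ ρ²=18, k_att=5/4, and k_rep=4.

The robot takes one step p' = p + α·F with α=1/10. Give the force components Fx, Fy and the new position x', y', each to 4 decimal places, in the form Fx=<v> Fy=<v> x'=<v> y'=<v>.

Fx=-16.0000 Fy=-26.5000 x'=3.4000 y'=8.3500

F_att = 5/4·(g−p) = 5/4·(-12,-22) = (-15.0000,-27.5000)
o1: d²=170 > ρ²=18 → inactive
o2: d²=2 ≤ ρ²=18; F_rep = 4·(-1,1)/2² = (-1.0000,1.0000)
F = F_att + ΣF_rep = (-16.0000,-26.5000)
p' = p + 1/10·F = (3.4000,8.3500)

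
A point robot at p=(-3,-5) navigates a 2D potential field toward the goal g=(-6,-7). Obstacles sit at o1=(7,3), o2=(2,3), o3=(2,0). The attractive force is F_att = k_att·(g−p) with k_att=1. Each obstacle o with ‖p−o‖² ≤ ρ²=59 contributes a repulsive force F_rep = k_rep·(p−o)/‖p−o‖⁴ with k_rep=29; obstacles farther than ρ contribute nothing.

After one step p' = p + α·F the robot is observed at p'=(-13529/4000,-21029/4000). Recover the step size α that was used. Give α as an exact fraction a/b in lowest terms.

α = 1/8

F_att = 1·(g−p) = 1·(-3,-2) = (-3.0000,-2.0000)
o1: d²=164 > ρ²=59 → inactive
o2: d²=89 > ρ²=59 → inactive
o3: d²=50 ≤ ρ²=59; F_rep = 29·(-5,-5)/50² = (-0.0580,-0.0580)
F = F_att + ΣF_rep = (-3.0580,-2.0580)
Δp = p'−p = (-0.3822,-0.2572); α = Δx/Fx = (-1529/4000) / (-1529/500) = 1/8
check: Δy/Fy = (-1029/4000) / (-1029/500) = 1/8 ✓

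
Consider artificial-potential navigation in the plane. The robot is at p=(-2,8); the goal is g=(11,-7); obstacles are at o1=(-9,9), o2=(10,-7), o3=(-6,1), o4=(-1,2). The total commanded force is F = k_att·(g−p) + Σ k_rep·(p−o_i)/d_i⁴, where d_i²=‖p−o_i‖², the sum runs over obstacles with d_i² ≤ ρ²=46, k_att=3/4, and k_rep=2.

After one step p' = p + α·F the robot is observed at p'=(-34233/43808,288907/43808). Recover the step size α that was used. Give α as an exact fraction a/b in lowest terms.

α = 1/8

F_att = 3/4·(g−p) = 3/4·(13,-15) = (9.7500,-11.2500)
o1: d²=50 > ρ²=46 → inactive
o2: d²=369 > ρ²=46 → inactive
o3: d²=65 > ρ²=46 → inactive
o4: d²=37 ≤ ρ²=46; F_rep = 2·(-1,6)/37² = (-0.0015,0.0088)
F = F_att + ΣF_rep = (9.7485,-11.2412)
Δp = p'−p = (1.2186,-1.4052); α = Δx/Fx = (53383/43808) / (53383/5476) = 1/8
check: Δy/Fy = (-61557/43808) / (-61557/5476) = 1/8 ✓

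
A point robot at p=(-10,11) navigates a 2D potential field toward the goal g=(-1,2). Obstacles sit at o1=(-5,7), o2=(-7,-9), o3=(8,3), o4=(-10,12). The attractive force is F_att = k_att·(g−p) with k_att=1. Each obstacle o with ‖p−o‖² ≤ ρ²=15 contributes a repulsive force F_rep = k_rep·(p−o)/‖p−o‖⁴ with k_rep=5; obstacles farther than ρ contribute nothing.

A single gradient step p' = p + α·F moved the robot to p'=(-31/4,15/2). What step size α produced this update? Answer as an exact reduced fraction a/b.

α = 1/4

F_att = 1·(g−p) = 1·(9,-9) = (9.0000,-9.0000)
o1: d²=41 > ρ²=15 → inactive
o2: d²=409 > ρ²=15 → inactive
o3: d²=388 > ρ²=15 → inactive
o4: d²=1 ≤ ρ²=15; F_rep = 5·(0,-1)/1² = (0.0000,-5.0000)
F = F_att + ΣF_rep = (9.0000,-14.0000)
Δp = p'−p = (2.2500,-3.5000); α = Δx/Fx = (9/4) / (9) = 1/4
check: Δy/Fy = (-7/2) / (-14) = 1/4 ✓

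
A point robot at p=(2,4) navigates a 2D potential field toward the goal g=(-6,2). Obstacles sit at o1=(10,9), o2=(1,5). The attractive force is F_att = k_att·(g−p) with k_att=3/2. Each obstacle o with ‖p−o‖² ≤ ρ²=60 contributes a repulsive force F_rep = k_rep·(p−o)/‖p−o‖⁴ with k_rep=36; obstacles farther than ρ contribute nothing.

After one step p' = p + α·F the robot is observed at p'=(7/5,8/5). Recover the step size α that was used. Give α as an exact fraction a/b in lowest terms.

α = 1/5

F_att = 3/2·(g−p) = 3/2·(-8,-2) = (-12.0000,-3.0000)
o1: d²=89 > ρ²=60 → inactive
o2: d²=2 ≤ ρ²=60; F_rep = 36·(1,-1)/2² = (9.0000,-9.0000)
F = F_att + ΣF_rep = (-3.0000,-12.0000)
Δp = p'−p = (-0.6000,-2.4000); α = Δx/Fx = (-3/5) / (-3) = 1/5
check: Δy/Fy = (-12/5) / (-12) = 1/5 ✓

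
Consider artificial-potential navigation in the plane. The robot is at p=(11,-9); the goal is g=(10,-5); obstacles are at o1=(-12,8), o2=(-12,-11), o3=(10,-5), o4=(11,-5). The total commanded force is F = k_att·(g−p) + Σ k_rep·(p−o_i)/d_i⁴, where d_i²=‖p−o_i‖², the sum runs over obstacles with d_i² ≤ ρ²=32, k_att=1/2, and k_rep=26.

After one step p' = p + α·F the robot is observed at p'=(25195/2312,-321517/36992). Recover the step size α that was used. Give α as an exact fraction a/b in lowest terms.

F_att = 1/2·(g−p) = 1/2·(-1,4) = (-0.5000,2.0000)
o1: d²=818 > ρ²=32 → inactive
o2: d²=533 > ρ²=32 → inactive
o3: d²=17 ≤ ρ²=32; F_rep = 26·(1,-4)/17² = (0.0900,-0.3599)
o4: d²=16 ≤ ρ²=32; F_rep = 26·(0,-4)/16² = (0.0000,-0.4062)
F = F_att + ΣF_rep = (-0.4100,1.2339)
Δp = p'−p = (-0.1025,0.3085); α = Δx/Fx = (-237/2312) / (-237/578) = 1/4
check: Δy/Fy = (11411/36992) / (11411/9248) = 1/4 ✓

α = 1/4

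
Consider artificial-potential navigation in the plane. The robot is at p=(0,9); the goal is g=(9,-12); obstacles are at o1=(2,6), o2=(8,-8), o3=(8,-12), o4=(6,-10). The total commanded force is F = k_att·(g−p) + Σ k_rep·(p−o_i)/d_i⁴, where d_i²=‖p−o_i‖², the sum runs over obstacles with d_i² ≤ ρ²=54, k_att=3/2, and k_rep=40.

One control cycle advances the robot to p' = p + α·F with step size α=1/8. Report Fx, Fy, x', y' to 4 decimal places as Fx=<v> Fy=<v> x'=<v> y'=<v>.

Fx=13.0266 Fy=-30.7899 x'=1.6283 y'=5.1513

F_att = 3/2·(g−p) = 3/2·(9,-21) = (13.5000,-31.5000)
o1: d²=13 ≤ ρ²=54; F_rep = 40·(-2,3)/13² = (-0.4734,0.7101)
o2: d²=353 > ρ²=54 → inactive
o3: d²=505 > ρ²=54 → inactive
o4: d²=397 > ρ²=54 → inactive
F = F_att + ΣF_rep = (13.0266,-30.7899)
p' = p + 1/8·F = (1.6283,5.1513)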